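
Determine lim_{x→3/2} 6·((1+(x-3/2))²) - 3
Direct substitution at x = 3/2 gives 3.

Final answer: 3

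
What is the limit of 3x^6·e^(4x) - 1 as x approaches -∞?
The product is a 0·∞ indeterminate form at x → -∞.
Rewrite the product as 3x^6 / e^(-4x) (an ∞/∞ form) and apply L'Hôpital, or use the standard hierarchy e^(4|x|) ≫ |x^6| as x → -∞.
The indeterminate product → 0, so the limit = -1.

Final answer: -1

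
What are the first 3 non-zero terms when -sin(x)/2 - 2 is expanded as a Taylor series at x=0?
x^3/12 - x/2 - 2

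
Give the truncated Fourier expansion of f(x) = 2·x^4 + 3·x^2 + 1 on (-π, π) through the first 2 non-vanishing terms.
(84 - 16·π^2)·cos(x) + 1 + π^2 + 2·π^4/5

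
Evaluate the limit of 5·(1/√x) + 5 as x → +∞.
Evaluate the dominant behaviour as x → +∞; each term tends to a finite value or vanishes.
Limit = 5.

Final answer: 5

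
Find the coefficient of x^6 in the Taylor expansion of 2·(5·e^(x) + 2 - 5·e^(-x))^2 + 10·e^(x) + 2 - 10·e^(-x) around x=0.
Expand to order 6: 2·(5·e^(x) + 2 - 5·e^(-x))^2 + 10·e^(x) + 2 - 10·e^(-x) = 80·x^6/9 + 5·x^5/6 + 200·x^4/3 + 50·x^3/3 + 200·x^2 + 100·x + 10 + O(x^7).
The coefficient of x^6 is 80/9.

Final answer: 80/9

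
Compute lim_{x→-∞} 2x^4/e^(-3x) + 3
The quotient is an ∞/∞ indeterminate form as x → -∞.
Compare growth rates of the dominant terms (exponentials ≫ polynomials ≫ logarithms), or apply L'Hôpital's rule; the quotient → 0.
Adding the constant: 0 + 3 = 3. Limit = 3.

Final answer: 3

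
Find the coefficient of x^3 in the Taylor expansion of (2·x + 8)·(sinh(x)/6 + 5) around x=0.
Expand to order 3: (2·x + 8)·(sinh(x)/6 + 5) = 2·x^3/9 + x^2/3 + 34·x/3 + 40 + O(x^4).
The coefficient of x^3 is 2/9.

Final answer: 2/9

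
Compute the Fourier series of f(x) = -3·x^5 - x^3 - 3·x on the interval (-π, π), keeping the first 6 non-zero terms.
(-714 - 6·π^4 + 118·π^2)·sin(x) + (-14·π^2 + 24 + 3·π^4)·sin(2·x) + (-2·π^4 - 122/27 + 34·π^2/9)·sin(3·x) + (-11·π^2/8 + 129/64 + 3·π^4/2)·sin(4·x) + (-6·π^4/5 - 834/625 + 14·π^2/25)·sin(5·x) + (-2·π^2/9 + 28/27 + π^4)·sin(6·x)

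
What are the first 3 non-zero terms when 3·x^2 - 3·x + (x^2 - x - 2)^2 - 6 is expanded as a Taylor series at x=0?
-2·x^3 + x - 2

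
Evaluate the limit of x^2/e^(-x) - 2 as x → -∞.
The quotient is an ∞/∞ indeterminate form as x → -∞.
Compare growth rates of the dominant terms (exponentials ≫ polynomials ≫ logarithms), or apply L'Hôpital's rule; the quotient → 0.
Adding the constant: 0 - 2 = -2. Limit = -2.

Final answer: -2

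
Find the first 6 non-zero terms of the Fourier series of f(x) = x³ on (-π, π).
(-12 + 2·π^2)·sin(x) + (3/2 - π^2)·sin(2·x) + (-4/9 + 2·π^2/3)·sin(3·x) + (3/16 - π^2/2)·sin(4·x) + (-12/125 + 2·π^2/5)·sin(5·x) + (1/18 - π^2/3)·sin(6·x)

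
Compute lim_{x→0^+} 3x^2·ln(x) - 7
The product is a 0·∞ indeterminate form at x → 0⁺.
Rewrite the product as 3·ln(x) / x^(-2) and apply L'Hôpital, or use the standard hierarchy x^(-2) ≫ |ln x| as x → 0⁺.
The indeterminate product → 0, so the limit = -7.

Final answer: -7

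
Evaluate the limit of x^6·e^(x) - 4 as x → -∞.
The product is a 0·∞ indeterminate form at x → -∞.
Rewrite the product as x^6 / e^(-x) (an ∞/∞ form) and apply L'Hôpital, or use the standard hierarchy e^(|x|) ≫ |x^6| as x → -∞.
The indeterminate product → 0, so the limit = -4.

Final answer: -4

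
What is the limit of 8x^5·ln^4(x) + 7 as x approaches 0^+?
The product is a 0·∞ indeterminate form at x → 0⁺.
Rewrite the product as 8·ln^4(x) / x^(-5) and apply L'Hôpital, or use the standard hierarchy x^(-5) ≫ |ln x|^4 as x → 0⁺.
The indeterminate product → 0, so the limit = 7.

Final answer: 7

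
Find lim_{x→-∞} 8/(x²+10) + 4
Evaluate the dominant behaviour as x → -∞; each term tends to a finite value or vanishes.
Limit = 4.

Final answer: 4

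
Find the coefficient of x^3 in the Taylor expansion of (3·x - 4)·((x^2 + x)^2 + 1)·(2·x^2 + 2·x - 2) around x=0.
Expand to order 3: (3·x - 4)·((x^2 + x)^2 + 1)·(2·x^2 + 2·x - 2) = 8·x^3 + 6·x^2 - 14·x + 8 + O(x^4).
The coefficient of x^3 is 8.

Final answer: 8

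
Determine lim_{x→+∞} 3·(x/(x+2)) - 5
Evaluate the dominant behaviour as x → +∞; each term tends to a finite value or vanishes.
Limit = -2.

Final answer: -2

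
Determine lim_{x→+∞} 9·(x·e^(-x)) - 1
Evaluate the dominant behaviour as x → +∞; each term tends to a finite value or vanishes.
Limit = -1.

Final answer: -1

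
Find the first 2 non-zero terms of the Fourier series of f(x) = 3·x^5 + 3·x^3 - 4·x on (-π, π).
(-114·π^2 + 6·π^4 + 676)·sin(x) + (-3·π^4 - 14 + 12·π^2)·sin(2·x)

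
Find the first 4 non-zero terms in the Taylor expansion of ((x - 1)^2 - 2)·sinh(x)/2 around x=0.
-x^4/6 + 5·x^3/12 - x^2 - x/2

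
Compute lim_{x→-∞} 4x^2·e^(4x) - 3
The product is a 0·∞ indeterminate form at x → -∞.
Rewrite the product as 4x^2 / e^(-4x) (an ∞/∞ form) and apply L'Hôpital, or use the standard hierarchy e^(4|x|) ≫ |x^2| as x → -∞.
The indeterminate product → 0, so the limit = -3.

Final answer: -3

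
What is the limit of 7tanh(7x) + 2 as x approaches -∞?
Evaluate the dominant behaviour as x → -∞; each term tends to a finite value or vanishes.
Limit = -5.

Final answer: -5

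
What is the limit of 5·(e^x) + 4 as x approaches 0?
Direct substitution at x = 0 gives 9.

Final answer: 9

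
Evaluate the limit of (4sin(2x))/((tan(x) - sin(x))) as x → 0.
Both numerator and denominator → 0 as x → 0; this is a 0/0 indeterminate form.
Expand each to leading order near x = 0: numerator ~ 8·x, denominator ~ x^3/2.
The limit of the ratio is ∞.

Final answer: ∞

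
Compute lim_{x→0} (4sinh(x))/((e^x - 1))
Both numerator and denominator → 0 as x → 0; this is a 0/0 indeterminate form.
Expand each to leading order near x = 0: numerator ~ 4·x, denominator ~ x.
The limit of the ratio is 4.

Final answer: 4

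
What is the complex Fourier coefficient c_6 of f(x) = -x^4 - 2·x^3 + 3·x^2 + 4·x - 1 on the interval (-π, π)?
Compute the real Fourier coefficients first: a_6 = 10/27 - 2·π^2/9, b_6 = -13/9 + 2·π^2/3.
Then c_6 = (a_6 − i·b_6)/2 = -π^2/9 + 5/27 - i·π^2/3 + 13·i/18.

Final answer: -π^2/9 + 5/27 - i·π^2/3 + 13·i/18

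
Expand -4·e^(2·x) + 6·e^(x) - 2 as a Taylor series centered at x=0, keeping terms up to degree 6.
-25·x^6/72 - 61·x^5/60 - 29·x^4/12 - 13·x^3/3 - 5·x^2 - 2·x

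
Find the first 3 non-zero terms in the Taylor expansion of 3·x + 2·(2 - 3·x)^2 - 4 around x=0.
18·x^2 - 21·x + 4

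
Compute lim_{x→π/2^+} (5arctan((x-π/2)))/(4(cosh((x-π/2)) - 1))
Both numerator and denominator → 0 as x → π/2^+; this is a 0/0 indeterminate form.
Expand each to leading order near x = π/2: numerator ~ 5·(x - π/2), denominator ~ 2·(x - π/2)^2.
The limit of the ratio is ∞.

Final answer: ∞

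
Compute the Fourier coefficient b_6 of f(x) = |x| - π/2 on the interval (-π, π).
b_6 = (1/π) ∫_{-π}^{π} f(x)·sin(6x) dx.
Evaluate the integral (use parity and integration by parts as needed): b_6 = 0.

Final answer: 0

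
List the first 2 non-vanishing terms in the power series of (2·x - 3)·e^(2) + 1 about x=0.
2·x·e^(2) - 3·e^(2) + 1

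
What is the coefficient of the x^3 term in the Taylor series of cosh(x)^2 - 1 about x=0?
Expand to order 3: cosh(x)^2 - 1 = x^2 + O(x^4).
The coefficient of x^3 is 0.

Final answer: 0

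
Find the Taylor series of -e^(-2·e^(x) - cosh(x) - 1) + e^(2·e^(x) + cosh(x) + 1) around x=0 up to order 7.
x^7·(-313·e^(-4)/2520 + 13631·e^(4)/2520) + x^6·(-35·e^(-4)/144 + 4231·e^(4)/720) + x^5·(9·e^(-4)/20 + 119·e^(4)/20) + x^4·(2·e^(-4)/3 + 67·e^(4)/12) + x^3·(-4·e^(-4)/3 + 14·e^(4)/3) + x^2·(-e^(-4)/2 + 7·e^(4)/2) + x·(2·e^(-4) + 2·e^(4)) - e^(-4) + e^(4)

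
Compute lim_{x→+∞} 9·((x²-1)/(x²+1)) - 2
Evaluate the dominant behaviour as x → +∞; each term tends to a finite value or vanishes.
Limit = 7.

Final answer: 7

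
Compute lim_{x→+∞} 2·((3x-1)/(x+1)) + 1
Evaluate the dominant behaviour as x → +∞; each term tends to a finite value or vanishes.
Limit = 7.

Final answer: 7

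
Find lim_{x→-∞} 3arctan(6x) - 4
Evaluate the dominant behaviour as x → -∞; each term tends to a finite value or vanishes.
Limit = -3·π/2 - 4.

Final answer: -3·π/2 - 4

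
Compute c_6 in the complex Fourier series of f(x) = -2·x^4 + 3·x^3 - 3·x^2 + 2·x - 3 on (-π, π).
Compute the real Fourier coefficients first: a_6 = -4·π^2/9 - 7/27, b_6 = -π^2 - 1/2.
Then c_6 = (a_6 − i·b_6)/2 = -2·π^2/9 - 7/54 + i/4 + i·π^2/2.

Final answer: -2·π^2/9 - 7/54 + i/4 + i·π^2/2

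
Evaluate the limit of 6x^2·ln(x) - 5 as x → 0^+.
The product is a 0·∞ indeterminate form at x → 0⁺.
Rewrite the product as 6·ln(x) / x^(-2) and apply L'Hôpital, or use the standard hierarchy x^(-2) ≫ |ln x| as x → 0⁺.
The indeterminate product → 0, so the limit = -5.

Final answer: -5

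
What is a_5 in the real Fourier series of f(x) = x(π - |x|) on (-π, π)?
a_5 = (1/π) ∫_{-π}^{π} f(x)·cos(5x) dx.
Evaluate the integral (use parity and integration by parts as needed): a_5 = 0.

Final answer: 0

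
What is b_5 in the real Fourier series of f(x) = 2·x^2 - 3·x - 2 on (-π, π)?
b_5 = (1/π) ∫_{-π}^{π} f(x)·sin(5x) dx.
Evaluate the integral (use parity and integration by parts as needed): b_5 = -6/5.

Final answer: -6/5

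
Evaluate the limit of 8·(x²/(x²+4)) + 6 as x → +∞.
Evaluate the dominant behaviour as x → +∞; each term tends to a finite value or vanishes.
Limit = 14.

Final answer: 14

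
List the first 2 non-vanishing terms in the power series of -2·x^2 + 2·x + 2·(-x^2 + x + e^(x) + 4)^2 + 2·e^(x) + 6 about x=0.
44·x + 58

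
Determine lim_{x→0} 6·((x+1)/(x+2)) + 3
Direct substitution at x = 0 gives 6.

Final answer: 6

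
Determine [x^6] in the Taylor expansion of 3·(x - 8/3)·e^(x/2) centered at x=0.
Expand to order 6: 3·(x - 8/3)·e^(x/2) = 7·x^6/11520 + 11·x^5/1920 + x^4/24 + 5·x^3/24 + x^2/2 - x - 8 + O(x^7).
The coefficient of x^6 is 7/11520.

Final answer: 7/11520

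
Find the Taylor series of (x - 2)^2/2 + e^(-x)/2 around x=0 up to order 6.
x^6/1440 - x^5/240 + x^4/48 - x^3/12 + 3·x^2/4 - 5·x/2 + 5/2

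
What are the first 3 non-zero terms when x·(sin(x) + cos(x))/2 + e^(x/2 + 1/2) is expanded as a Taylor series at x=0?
x^2·(e^(1/2)/8 + 1/2) + x·(1/2 + e^(1/2)/2) + e^(1/2)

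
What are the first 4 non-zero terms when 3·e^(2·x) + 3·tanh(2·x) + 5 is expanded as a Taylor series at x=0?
-4·x^3 + 6·x^2 + 12·x + 8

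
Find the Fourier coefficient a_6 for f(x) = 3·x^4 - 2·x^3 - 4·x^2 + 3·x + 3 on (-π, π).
a_6 = (1/π) ∫_{-π}^{π} f(x)·cos(6x) dx.
Evaluate the integral (use parity and integration by parts as needed): a_6 = -5/9 + 2·π^2/3.

Final answer: -5/9 + 2·π^2/3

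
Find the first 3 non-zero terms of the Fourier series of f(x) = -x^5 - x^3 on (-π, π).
(-228 - 2·π^4 + 38·π^2)·sin(x) + (-4·π^2 + 6 + π^4)·sin(2·x) + (-2·π^4/3 - 44/81 + 22·π^2/27)·sin(3·x)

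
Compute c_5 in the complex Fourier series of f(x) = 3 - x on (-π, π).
Compute the real Fourier coefficients first: a_5 = 0, b_5 = -2/5.
Then c_5 = (a_5 − i·b_5)/2 = i/5.

Final answer: i/5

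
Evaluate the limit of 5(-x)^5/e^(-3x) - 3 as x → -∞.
The quotient is an ∞/∞ indeterminate form as x → -∞.
Compare growth rates of the dominant terms (exponentials ≫ polynomials ≫ logarithms), or apply L'Hôpital's rule; the quotient → 0.
Adding the constant: 0 - 3 = -3. Limit = -3.

Final answer: -3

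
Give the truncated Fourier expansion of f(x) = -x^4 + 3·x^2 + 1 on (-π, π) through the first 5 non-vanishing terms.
(-60 + 8·π^2)·cos(x) + (6 - 2·π^2)·cos(2·x) + (-52/27 + 8·π^2/9)·cos(3·x) + (15/16 - π^2/2)·cos(4·x) - π^4/5 + 1 + π^2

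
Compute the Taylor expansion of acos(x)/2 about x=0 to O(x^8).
-5·x^7/224 - 3·x^5/80 - x^3/12 - x/2 + π/4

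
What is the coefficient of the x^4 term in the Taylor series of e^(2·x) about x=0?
Expand to order 4: e^(2·x) = 2·x^4/3 + 4·x^3/3 + 2·x^2 + 2·x + 1 + O(x^5).
The coefficient of x^4 is 2/3.

Final answer: 2/3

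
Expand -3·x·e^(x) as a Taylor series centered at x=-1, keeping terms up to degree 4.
3·e^(-1) - 3·e^(-1)·(x + 1)^2/2 - e^(-1)·(x + 1)^3 - 3·e^(-1)·(x + 1)^4/8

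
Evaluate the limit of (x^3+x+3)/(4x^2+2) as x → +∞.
This is an ∞/∞ indeterminate form as x → +∞.
Divide numerator and denominator by x^3 and let the lower-order terms vanish; the numerator's degree 3 exceeds the denominator's degree 2, so the quotient diverges.
Limit = ∞.

Final answer: ∞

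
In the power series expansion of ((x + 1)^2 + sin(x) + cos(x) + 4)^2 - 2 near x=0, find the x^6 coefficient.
Expand to order 6: ((x + 1)^2 + sin(x) + cos(x) + 4)^2 - 2 = 37·x^6/360 + 11·x^5/60 - x^4/4 + x^3 + 15·x^2 + 36·x + 34 + O(x^7).
The coefficient of x^6 is 37/360.

Final answer: 37/360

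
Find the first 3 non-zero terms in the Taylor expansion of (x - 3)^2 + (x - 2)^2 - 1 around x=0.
2·x^2 - 10·x + 12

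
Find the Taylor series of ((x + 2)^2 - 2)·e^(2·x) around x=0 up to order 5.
68·x^5/15 + 26·x^4/3 + 38·x^3/3 + 13·x^2 + 8·x + 2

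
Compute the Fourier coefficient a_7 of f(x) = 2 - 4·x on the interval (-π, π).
a_7 = (1/π) ∫_{-π}^{π} f(x)·cos(7x) dx.
Evaluate the integral (use parity and integration by parts as needed): a_7 = 0.

Final answer: 0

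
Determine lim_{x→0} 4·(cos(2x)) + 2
Direct substitution at x = 0 gives 6.

Final answer: 6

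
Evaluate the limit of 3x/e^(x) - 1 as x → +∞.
The quotient is an ∞/∞ indeterminate form as x → +∞.
The exponential denominator e^(x) dominates the polynomial numerator (e^x ≫ x as x → ∞), so the quotient → 0.
Adding the constant: 0 - 1 = -1. Limit = -1.

Final answer: -1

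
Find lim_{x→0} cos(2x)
Direct substitution at x = 0 gives 1.

Final answer: 1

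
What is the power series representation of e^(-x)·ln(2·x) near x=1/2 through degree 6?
2·e^(-1/2)·(x - 1/2) - 4·e^(-1/2)·(x - 1/2)^2 + 17·e^(-1/2)·(x - 1/2)^3/3 - 8·e^(-1/2)·(x - 1/2)^4 + 243·e^(-1/2)·(x - 1/2)^5/20 - 353·e^(-1/2)·(x - 1/2)^6/18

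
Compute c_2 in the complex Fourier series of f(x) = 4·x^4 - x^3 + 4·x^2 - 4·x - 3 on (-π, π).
Compute the real Fourier coefficients first: a_2 = -8 + 8·π^2, b_2 = 5/2 + π^2.
Then c_2 = (a_2 − i·b_2)/2 = -4 + 4·π^2 - i·π^2/2 - 5·i/4.

Final answer: -4 + 4·π^2 - i·π^2/2 - 5·i/4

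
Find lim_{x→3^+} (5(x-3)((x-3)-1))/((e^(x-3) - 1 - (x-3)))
Both numerator and denominator → 0 as x → 3^+; this is a 0/0 indeterminate form.
Expand each to leading order near x = 3: numerator ~ -5·(x - 3), denominator ~ (x - 3)^2/2.
The limit of the ratio is -∞.

Final answer: -∞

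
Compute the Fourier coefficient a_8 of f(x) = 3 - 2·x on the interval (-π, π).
a_8 = (1/π) ∫_{-π}^{π} f(x)·cos(8x) dx.
Evaluate the integral (use parity and integration by parts as needed): a_8 = 0.

Final answer: 0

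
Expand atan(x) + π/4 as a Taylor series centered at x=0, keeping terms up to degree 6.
x^5/5 - x^3/3 + x + π/4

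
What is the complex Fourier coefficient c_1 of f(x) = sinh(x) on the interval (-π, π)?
Compute the real Fourier coefficients first: a_1 = 0, b_1 = sinh(π)/π.
Then c_1 = (a_1 − i·b_1)/2 = -i·sinh(π)/(2·π).

Final answer: -i·sinh(π)/(2·π)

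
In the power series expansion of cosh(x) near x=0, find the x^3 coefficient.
Expand to order 3: cosh(x) = x^2/2 + 1 + O(x^4).
The coefficient of x^3 is 0.

Final answer: 0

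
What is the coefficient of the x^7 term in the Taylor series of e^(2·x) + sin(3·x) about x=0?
Expand to order 7: e^(2·x) + sin(3·x) = -2059·x^7/5040 + 4·x^6/45 + 55·x^5/24 + 2·x^4/3 - 19·x^3/6 + 2·x^2 + 5·x + 1 + O(x^8).
The coefficient of x^7 is -2059/5040.

Final answer: -2059/5040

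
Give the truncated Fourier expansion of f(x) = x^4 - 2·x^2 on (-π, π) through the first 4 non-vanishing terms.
(56 - 8·π^2)·cos(x) + (-5 + 2·π^2)·cos(2·x) + (40/27 - 8·π^2/9)·cos(3·x) - 2·π^2/3 + π^4/5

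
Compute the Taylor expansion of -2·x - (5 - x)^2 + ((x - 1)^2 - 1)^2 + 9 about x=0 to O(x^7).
x^4 - 4·x^3 + 3·x^2 + 8·x - 16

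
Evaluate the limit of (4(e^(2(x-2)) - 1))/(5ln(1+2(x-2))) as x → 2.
Both numerator and denominator → 0 as x → 2; this is a 0/0 indeterminate form.
Expand each to leading order near x = 2: numerator ~ 8·(x - 2), denominator ~ 10·(x - 2).
The limit of the ratio is 4/5.

Final answer: 4/5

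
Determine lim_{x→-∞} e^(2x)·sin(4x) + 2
Evaluate the dominant behaviour as x → -∞; each term tends to a finite value or vanishes.
Limit = 2.

Final answer: 2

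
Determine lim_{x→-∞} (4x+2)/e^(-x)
This is an ∞/∞ indeterminate form as x → -∞.
Compare growth rates of the dominant terms (exponentials ≫ polynomials ≫ logarithms), or apply L'Hôpital's rule; the quotient → 0.
Limit = 0.

Final answer: 0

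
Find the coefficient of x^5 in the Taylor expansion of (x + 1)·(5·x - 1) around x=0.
Expand to order 5: (x + 1)·(5·x - 1) = 5·x^2 + 4·x - 1 + O(x^6).
The coefficient of x^5 is 0.

Final answer: 0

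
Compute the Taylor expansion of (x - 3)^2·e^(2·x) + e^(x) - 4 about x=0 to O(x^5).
x^4/24 + 13·x^3/6 + 15·x^2/2 + 13·x + 6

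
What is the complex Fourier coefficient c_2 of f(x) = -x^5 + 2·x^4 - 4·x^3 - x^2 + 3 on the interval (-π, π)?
Compute the real Fourier coefficients first: a_2 = -7 + 4·π^2, b_2 = -π^2 + 3/2 + π^4.
Then c_2 = (a_2 − i·b_2)/2 = -7/2 + 2·π^2 - i·π^4/2 - 3·i/4 + i·π^2/2.

Final answer: -7/2 + 2·π^2 - i·π^4/2 - 3·i/4 + i·π^2/2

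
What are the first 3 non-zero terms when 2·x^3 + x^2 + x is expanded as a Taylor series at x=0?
2·x^3 + x^2 + x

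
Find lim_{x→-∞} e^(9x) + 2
Evaluate the dominant behaviour as x → -∞; each term tends to a finite value or vanishes.
Limit = 2.

Final answer: 2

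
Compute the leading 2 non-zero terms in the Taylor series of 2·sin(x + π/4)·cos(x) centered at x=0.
√(2)·x + √(2)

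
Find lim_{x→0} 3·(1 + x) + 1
Direct substitution at x = 0 gives 4.

Final answer: 4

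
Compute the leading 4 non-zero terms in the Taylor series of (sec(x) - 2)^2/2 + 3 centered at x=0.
7·x^6/360 - x^4/12 - x^2/2 + 7/2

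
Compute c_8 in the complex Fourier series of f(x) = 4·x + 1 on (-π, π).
Compute the real Fourier coefficients first: a_8 = 0, b_8 = -1.
Then c_8 = (a_8 − i·b_8)/2 = i/2.

Final answer: i/2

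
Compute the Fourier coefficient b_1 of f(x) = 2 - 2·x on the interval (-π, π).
b_1 = (1/π) ∫_{-π}^{π} f(x)·sin(1x) dx.
Evaluate the integral (use parity and integration by parts as needed): b_1 = -4.

Final answer: -4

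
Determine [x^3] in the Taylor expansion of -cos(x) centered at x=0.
Expand to order 3: -cos(x) = x^2/2 - 1 + O(x^4).
The coefficient of x^3 is 0.

Final answer: 0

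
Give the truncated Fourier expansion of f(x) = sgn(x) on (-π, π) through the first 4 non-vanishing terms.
4·sin(x)/π + 4·sin(3·x)/(3·π) + 4·sin(5·x)/(5·π) + 4·sin(7·x)/(7·π)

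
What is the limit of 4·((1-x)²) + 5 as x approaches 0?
Direct substitution at x = 0 gives 9.

Final answer: 9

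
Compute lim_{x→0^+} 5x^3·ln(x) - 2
The product is a 0·∞ indeterminate form at x → 0⁺.
Rewrite the product as 5·ln(x) / x^(-3) and apply L'Hôpital, or use the standard hierarchy x^(-3) ≫ |ln x| as x → 0⁺.
The indeterminate product → 0, so the limit = -2.

Final answer: -2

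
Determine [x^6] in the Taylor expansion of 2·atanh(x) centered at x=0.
Expand to order 6: 2·atanh(x) = 2·x^5/5 + 2·x^3/3 + 2·x + O(x^7).
The coefficient of x^6 is 0.

Final answer: 0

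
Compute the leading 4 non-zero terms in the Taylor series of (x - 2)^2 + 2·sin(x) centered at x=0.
-x^3/3 + x^2 - 2·x + 4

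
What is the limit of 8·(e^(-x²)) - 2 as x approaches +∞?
Evaluate the dominant behaviour as x → +∞; each term tends to a finite value or vanishes.
Limit = -2.

Final answer: -2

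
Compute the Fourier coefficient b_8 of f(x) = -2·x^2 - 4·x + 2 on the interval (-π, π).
b_8 = (1/π) ∫_{-π}^{π} f(x)·sin(8x) dx.
Evaluate the integral (use parity and integration by parts as needed): b_8 = 1.

Final answer: 1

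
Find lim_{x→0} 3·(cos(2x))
Direct substitution at x = 0 gives 3.

Final answer: 3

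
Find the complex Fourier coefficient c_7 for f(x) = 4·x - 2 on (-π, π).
Compute the real Fourier coefficients first: a_7 = 0, b_7 = 8/7.
Then c_7 = (a_7 − i·b_7)/2 = -4·i/7.

Final answer: -4·i/7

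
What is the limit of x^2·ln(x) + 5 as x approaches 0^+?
The product is a 0·∞ indeterminate form at x → 0⁺.
Rewrite the product as ln(x) / x^(-2) and apply L'Hôpital, or use the standard hierarchy x^(-2) ≫ |ln x| as x → 0⁺.
The indeterminate product → 0, so the limit = 5.

Final answer: 5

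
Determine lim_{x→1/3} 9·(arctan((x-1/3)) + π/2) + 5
Direct substitution at x = 1/3 gives 5 + 9·π/2.

Final answer: 5 + 9·π/2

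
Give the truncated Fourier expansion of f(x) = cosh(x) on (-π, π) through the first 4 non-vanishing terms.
-cos(x)·sinh(π)/π + 2·cos(2·x)·sinh(π)/(5·π) - cos(3·x)·sinh(π)/(5·π) + sinh(π)/π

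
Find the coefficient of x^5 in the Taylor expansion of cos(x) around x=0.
Expand to order 5: cos(x) = x^4/24 - x^2/2 + 1 + O(x^6).
The coefficient of x^5 is 0.

Final answer: 0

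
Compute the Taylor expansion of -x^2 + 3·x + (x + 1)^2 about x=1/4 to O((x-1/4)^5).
9/4 + 5·(x - 1/4)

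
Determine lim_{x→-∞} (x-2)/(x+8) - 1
Evaluate the dominant behaviour as x → -∞; each term tends to a finite value or vanishes.
Limit = 0.

Final answer: 0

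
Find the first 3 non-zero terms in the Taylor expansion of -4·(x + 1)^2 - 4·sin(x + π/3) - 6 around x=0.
x^2·(-4 + √(3)) - 10·x - 10 - 2·√(3)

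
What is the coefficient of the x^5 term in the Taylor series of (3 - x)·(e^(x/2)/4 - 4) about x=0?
Expand to order 5: (3 - x)·(e^(x/2)/4 - 4) = -7·x^5/15360 - 5·x^4/1536 - x^3/64 - x^2/32 + 33·x/8 - 45/4 + O(x^6).
The coefficient of x^5 is -7/15360.

Final answer: -7/15360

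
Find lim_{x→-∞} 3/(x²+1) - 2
Evaluate the dominant behaviour as x → -∞; each term tends to a finite value or vanishes.
Limit = -2.

Final answer: -2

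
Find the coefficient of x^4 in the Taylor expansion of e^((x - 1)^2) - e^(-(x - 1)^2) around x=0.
5·e^(-1)/6 + 19·e/6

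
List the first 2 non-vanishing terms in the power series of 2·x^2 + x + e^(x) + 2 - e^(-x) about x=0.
3·x + 2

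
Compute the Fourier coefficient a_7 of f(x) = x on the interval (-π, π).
a_7 = (1/π) ∫_{-π}^{π} f(x)·cos(7x) dx.
Evaluate the integral (use parity and integration by parts as needed): a_7 = 0.

Final answer: 0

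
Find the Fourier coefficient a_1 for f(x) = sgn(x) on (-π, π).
a_1 = (1/π) ∫_{-π}^{π} f(x)·cos(1x) dx.
Evaluate the integral (use parity and integration by parts as needed): a_1 = 0.

Final answer: 0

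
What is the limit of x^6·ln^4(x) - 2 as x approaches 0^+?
The product is a 0·∞ indeterminate form at x → 0⁺.
Rewrite the product as ln^4(x) / x^(-6) and apply L'Hôpital, or use the standard hierarchy x^(-6) ≫ |ln x|^4 as x → 0⁺.
The indeterminate product → 0, so the limit = -2.

Final answer: -2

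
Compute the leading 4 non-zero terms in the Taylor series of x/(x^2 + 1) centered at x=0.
-x^7 + x^5 - x^3 + x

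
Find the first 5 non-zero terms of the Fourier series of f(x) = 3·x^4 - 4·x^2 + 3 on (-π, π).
(160 - 24·π^2)·cos(x) + (-13 + 6·π^2)·cos(2·x) + (32/9 - 8·π^2/3)·cos(3·x) + (-25/16 + 3·π^2/2)·cos(4·x) - 4·π^2/3 + 3 + 3·π^4/5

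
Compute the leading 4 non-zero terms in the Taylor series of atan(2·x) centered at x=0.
-128·x^7/7 + 32·x^5/5 - 8·x^3/3 + 2·x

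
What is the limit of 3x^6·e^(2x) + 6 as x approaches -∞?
The product is a 0·∞ indeterminate form at x → -∞.
Rewrite the product as 3x^6 / e^(-2x) (an ∞/∞ form) and apply L'Hôpital, or use the standard hierarchy e^(2|x|) ≫ |x^6| as x → -∞.
The indeterminate product → 0, so the limit = 6.

Final answer: 6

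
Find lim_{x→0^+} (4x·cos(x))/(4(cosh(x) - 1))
Both numerator and denominator → 0 as x → 0^+; this is a 0/0 indeterminate form.
Expand each to leading order near x = 0: numerator ~ 4·x, denominator ~ 2·x^2.
The limit of the ratio is ∞.

Final answer: ∞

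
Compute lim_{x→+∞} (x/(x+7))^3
As x → +∞: x/(x+7) = 1/(1 + 7/x) → 1, and the 3rd power of a limit-1 base also → 1.
Limit = 1.

Final answer: 1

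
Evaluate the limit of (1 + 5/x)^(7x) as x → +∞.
As x → +∞: write (1 + 5/x)^(7x) = ((1 + 5/x)^x)^7 → (e^5)^7 = e^35.
Limit = e^(35).

Final answer: e^(35)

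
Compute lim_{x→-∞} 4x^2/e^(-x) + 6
The quotient is an ∞/∞ indeterminate form as x → -∞.
Compare growth rates of the dominant terms (exponentials ≫ polynomials ≫ logarithms), or apply L'Hôpital's rule; the quotient → 0.
Adding the constant: 0 + 6 = 6. Limit = 6.

Final answer: 6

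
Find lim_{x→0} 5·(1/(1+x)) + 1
Direct substitution at x = 0 gives 6.

Final answer: 6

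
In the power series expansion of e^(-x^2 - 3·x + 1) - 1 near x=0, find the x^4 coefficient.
Expand to order 4: e^(-x^2 - 3·x + 1) - 1 = -5·e·x^4/8 - 3·e·x^3/2 + 7·e·x^2/2 - 3·e·x - 1 + e + O(x^5).
The coefficient of x^4 is -5·e/8.

Final answer: -5·e/8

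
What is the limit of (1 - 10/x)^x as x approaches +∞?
As x → +∞: this is the defining limit (1 - 10/x)^x → e^(-10).
Limit = e^(-10).

Final answer: e^(-10)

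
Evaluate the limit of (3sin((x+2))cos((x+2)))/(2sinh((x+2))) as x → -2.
Both numerator and denominator → 0 as x → -2; this is a 0/0 indeterminate form.
Expand each to leading order near x = -2: numerator ~ 3·(x + 2), denominator ~ 2·(x + 2).
The limit of the ratio is 3/2.

Final answer: 3/2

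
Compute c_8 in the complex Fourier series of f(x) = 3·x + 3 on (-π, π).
Compute the real Fourier coefficients first: a_8 = 0, b_8 = -3/4.
Then c_8 = (a_8 − i·b_8)/2 = 3·i/8.

Final answer: 3·i/8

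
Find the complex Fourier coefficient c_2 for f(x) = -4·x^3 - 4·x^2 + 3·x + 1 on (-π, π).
Compute the real Fourier coefficients first: a_2 = -4, b_2 = -9 + 4·π^2.
Then c_2 = (a_2 − i·b_2)/2 = -2 - 2·i·π^2 + 9·i/2.

Final answer: -2 - 2·i·π^2 + 9·i/2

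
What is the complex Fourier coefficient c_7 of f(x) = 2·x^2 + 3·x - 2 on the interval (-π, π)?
Compute the real Fourier coefficients first: a_7 = -8/49, b_7 = 6/7.
Then c_7 = (a_7 − i·b_7)/2 = -4/49 - 3·i/7.

Final answer: -4/49 - 3·i/7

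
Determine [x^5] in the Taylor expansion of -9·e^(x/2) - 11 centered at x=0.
Expand to order 5: -9·e^(x/2) - 11 = -3·x^5/1280 - 3·x^4/128 - 3·x^3/16 - 9·x^2/8 - 9·x/2 - 20 + O(x^6).
The coefficient of x^5 is -3/1280.

Final answer: -3/1280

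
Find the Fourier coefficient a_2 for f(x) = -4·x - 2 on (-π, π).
a_2 = (1/π) ∫_{-π}^{π} f(x)·cos(2x) dx.
Evaluate the integral (use parity and integration by parts as needed): a_2 = 0.

Final answer: 0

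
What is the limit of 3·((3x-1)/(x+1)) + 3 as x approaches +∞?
Evaluate the dominant behaviour as x → +∞; each term tends to a finite value or vanishes.
Limit = 12.

Final answer: 12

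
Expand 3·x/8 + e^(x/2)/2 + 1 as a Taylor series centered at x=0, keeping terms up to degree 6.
x^6/92160 + x^5/7680 + x^4/768 + x^3/96 + x^2/16 + 5·x/8 + 3/2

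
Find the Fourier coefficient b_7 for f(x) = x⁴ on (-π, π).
b_7 = (1/π) ∫_{-π}^{π} f(x)·sin(7x) dx.
Evaluate the integral (use parity and integration by parts as needed): b_7 = 0.

Final answer: 0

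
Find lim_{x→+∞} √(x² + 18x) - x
This is an ∞ − ∞ indeterminate form.
Multiply and divide by the conjugate √(x²+18x) + x; the x² terms cancel, leaving (18x)/(√(x²+18x)+x) → 18/2 = 9.
Limit = 9.

Final answer: 9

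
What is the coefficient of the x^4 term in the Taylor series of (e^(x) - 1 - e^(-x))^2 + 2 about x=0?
Expand to order 4: (e^(x) - 1 - e^(-x))^2 + 2 = 4·x^4/3 - 2·x^3/3 + 4·x^2 - 4·x + 3 + O(x^5).
The coefficient of x^4 is 4/3.

Final answer: 4/3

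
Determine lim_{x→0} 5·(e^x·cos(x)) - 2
Direct substitution at x = 0 gives 3.

Final answer: 3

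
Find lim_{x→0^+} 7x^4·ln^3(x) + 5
The product is a 0·∞ indeterminate form at x → 0⁺.
Rewrite the product as 7·ln^3(x) / x^(-4) and apply L'Hôpital, or use the standard hierarchy x^(-4) ≫ |ln x|^3 as x → 0⁺.
The indeterminate product → 0, so the limit = 5.

Final answer: 5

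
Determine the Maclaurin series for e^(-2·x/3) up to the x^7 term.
-8·x^7/688905 + 4·x^6/32805 - 4·x^5/3645 + 2·x^4/243 - 4·x^3/81 + 2·x^2/9 - 2·x/3 + 1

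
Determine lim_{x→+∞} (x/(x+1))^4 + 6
As x → +∞: x/(x+1) = 1/(1 + 1/x) → 1, and the 4th power of a limit-1 base also → 1; with the additive constant, 1 + 6 = 7.
Limit = 7.

Final answer: 7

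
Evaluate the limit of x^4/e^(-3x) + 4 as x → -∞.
The quotient is an ∞/∞ indeterminate form as x → -∞.
Compare growth rates of the dominant terms (exponentials ≫ polynomials ≫ logarithms), or apply L'Hôpital's rule; the quotient → 0.
Adding the constant: 0 + 4 = 4. Limit = 4.

Final answer: 4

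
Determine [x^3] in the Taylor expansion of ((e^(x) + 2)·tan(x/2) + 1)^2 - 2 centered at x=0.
Expand to order 3: ((e^(x) + 2)·tan(x/2) + 1)^2 - 2 = 9·x^3/4 + 13·x^2/4 + 3·x - 1 + O(x^4).
The coefficient of x^3 is 9/4.

Final answer: 9/4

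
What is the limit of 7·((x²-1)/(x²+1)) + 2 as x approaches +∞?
Evaluate the dominant behaviour as x → +∞; each term tends to a finite value or vanishes.
Limit = 9.

Final answer: 9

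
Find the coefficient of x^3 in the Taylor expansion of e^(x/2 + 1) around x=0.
Expand to order 3: e^(x/2 + 1) = e·x^3/48 + e·x^2/8 + e·x/2 + e + O(x^4).
The coefficient of x^3 is e/48.

Final answer: e/48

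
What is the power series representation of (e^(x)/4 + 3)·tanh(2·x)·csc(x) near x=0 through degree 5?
157·x^5/180 + 221·x^4/18 - x^3/2 - 22·x^2/3 + x/2 + 13/2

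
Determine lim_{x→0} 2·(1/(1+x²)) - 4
Direct substitution at x = 0 gives -2.

Final answer: -2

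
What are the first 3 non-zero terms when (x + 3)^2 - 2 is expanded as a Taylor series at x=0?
x^2 + 6·x + 7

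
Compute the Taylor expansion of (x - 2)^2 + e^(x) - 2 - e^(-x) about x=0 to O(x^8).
x^7/2520 + x^5/60 + x^3/3 + x^2 - 2·x + 2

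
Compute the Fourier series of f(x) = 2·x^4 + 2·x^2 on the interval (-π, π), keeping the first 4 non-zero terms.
(88 - 16·π^2)·cos(x) + (-4 + 4·π^2)·cos(2·x) + (8/27 - 16·π^2/9)·cos(3·x) + 2·π^2/3 + 2·π^4/5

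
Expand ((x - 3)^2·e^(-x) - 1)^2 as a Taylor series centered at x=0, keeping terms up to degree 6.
2155·x^6/24 - 11437·x^5/60 + 1309·x^4/4 - 433·x^3 + 409·x^2 - 240·x + 64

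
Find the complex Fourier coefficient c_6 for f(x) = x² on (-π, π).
Compute the real Fourier coefficients first: a_6 = 1/9, b_6 = 0.
Then c_6 = (a_6 − i·b_6)/2 = 1/18.

Final answer: 1/18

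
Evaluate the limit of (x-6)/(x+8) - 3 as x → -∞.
Evaluate the dominant behaviour as x → -∞; each term tends to a finite value or vanishes.
Limit = -2.

Final answer: -2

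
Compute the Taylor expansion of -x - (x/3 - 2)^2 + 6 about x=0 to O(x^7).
-x^2/9 + x/3 + 2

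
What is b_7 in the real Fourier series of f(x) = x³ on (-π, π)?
b_7 = (1/π) ∫_{-π}^{π} f(x)·sin(7x) dx.
Evaluate the integral (use parity and integration by parts as needed): b_7 = -12/343 + 2·π^2/7.

Final answer: -12/343 + 2·π^2/7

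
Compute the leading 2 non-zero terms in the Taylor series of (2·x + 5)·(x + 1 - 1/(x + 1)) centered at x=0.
-x^2 + 10·x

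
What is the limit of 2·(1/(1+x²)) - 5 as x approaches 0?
Direct substitution at x = 0 gives -3.

Final answer: -3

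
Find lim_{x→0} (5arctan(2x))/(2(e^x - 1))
Both numerator and denominator → 0 as x → 0; this is a 0/0 indeterminate form.
Expand each to leading order near x = 0: numerator ~ 10·x, denominator ~ 2·x.
The limit of the ratio is 5.

Final answer: 5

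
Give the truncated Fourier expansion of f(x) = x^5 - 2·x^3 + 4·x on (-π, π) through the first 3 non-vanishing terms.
(-44·π^2 + 2·π^4 + 272)·sin(x) + (-π^4 - 29/2 + 7·π^2)·sin(2·x) + (-76·π^2/27 + 368/81 + 2·π^4/3)·sin(3·x)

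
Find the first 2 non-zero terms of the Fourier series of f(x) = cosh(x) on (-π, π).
-cos(x)·sinh(π)/π + sinh(π)/π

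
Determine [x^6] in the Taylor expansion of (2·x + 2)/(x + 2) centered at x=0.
Expand to order 6: (2·x + 2)/(x + 2) = -x^6/64 + x^5/32 - x^4/16 + x^3/8 - x^2/4 + x/2 + 1 + O(x^7).
The coefficient of x^6 is -1/64.

Final answer: -1/64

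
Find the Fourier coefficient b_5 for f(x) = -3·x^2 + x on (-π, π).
b_5 = (1/π) ∫_{-π}^{π} f(x)·sin(5x) dx.
Evaluate the integral (use parity and integration by parts as needed): b_5 = 2/5.

Final answer: 2/5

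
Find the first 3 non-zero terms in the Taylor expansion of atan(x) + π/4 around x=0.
-x^3/3 + x + π/4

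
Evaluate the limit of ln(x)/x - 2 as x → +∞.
Evaluate the dominant behaviour as x → +∞; each term tends to a finite value or vanishes.
Limit = -2.

Final answer: -2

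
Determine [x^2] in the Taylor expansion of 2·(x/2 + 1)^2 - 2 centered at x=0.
Expand to order 2: 2·(x/2 + 1)^2 - 2 = x^2/2 + 2·x + O(x^3).
The coefficient of x^2 is 1/2.

Final answer: 1/2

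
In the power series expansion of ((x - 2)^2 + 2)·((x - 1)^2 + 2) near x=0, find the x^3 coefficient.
Expand to order 3: ((x - 2)^2 + 2)·((x - 1)^2 + 2) = -6·x^3 + 17·x^2 - 24·x + 18 + O(x^4).
The coefficient of x^3 is -6.

Final answer: -6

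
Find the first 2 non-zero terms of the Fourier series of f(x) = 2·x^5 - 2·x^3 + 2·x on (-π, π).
(-84·π^2 + 4·π^4 + 508)·sin(x) + (-2·π^4 - 20 + 12·π^2)·sin(2·x)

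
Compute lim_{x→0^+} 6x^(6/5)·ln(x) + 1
The product is a 0·∞ indeterminate form at x → 0⁺.
Rewrite the product as 6·ln(x) / x^(-6/5) and apply L'Hôpital, or use the standard hierarchy x^(-6/5) ≫ |ln x| as x → 0⁺.
The indeterminate product → 0, so the limit = 1.

Final answer: 1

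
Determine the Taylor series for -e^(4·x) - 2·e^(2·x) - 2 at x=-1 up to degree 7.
(-2·e^(4) - 2·e^(2) - 1)·e^(-4) + (-4·e^(2) - 4)·e^(-4)·(x + 1) + (-4·e^(2) - 8)·e^(-4)·(x + 1)^2 + (-8·e^(2) - 32)·e^(-4)·(x + 1)^3/3 + (-32 - 4·e^(2))·e^(-4)·(x + 1)^4/3 + (-128 - 8·e^(2))·e^(-4)·(x + 1)^5/15 + (-256 - 8·e^(2))·e^(-4)·(x + 1)^6/45 + (-1024 - 16·e^(2))·e^(-4)·(x + 1)^7/315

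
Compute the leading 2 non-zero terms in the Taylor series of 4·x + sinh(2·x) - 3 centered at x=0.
6·x - 3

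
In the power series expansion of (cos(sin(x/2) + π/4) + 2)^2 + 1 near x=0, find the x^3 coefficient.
Expand to order 3: (cos(sin(x/2) + π/4) + 2)^2 + 1 = x^3·(√(2)/2 + 2)^2·(1/(16·(√(2)/2 + 2)^2) + √(2)/(24·(√(2)/2 + 2))) + x^2·(√(2)/2 + 2)^2·(-√(2)/(8·(√(2)/2 + 2)) + 1/(8·(√(2)/2 + 2)^2)) - √(2)·x·(√(2)/2 + 2)/2 + 1 + (√(2)/2 + 2)^2 + O(x^4).
The coefficient of x^3 is (√(2)/2 + 2)^2·(1/(16·(√(2)/2 + 2)^2) + √(2)/(24·(√(2)/2 + 2))).

Final answer: (√(2)/2 + 2)^2·(1/(16·(√(2)/2 + 2)^2) + √(2)/(24·(√(2)/2 + 2)))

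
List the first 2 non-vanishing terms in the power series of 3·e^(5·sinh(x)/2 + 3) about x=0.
15·x·e^(3)/2 + 3·e^(3)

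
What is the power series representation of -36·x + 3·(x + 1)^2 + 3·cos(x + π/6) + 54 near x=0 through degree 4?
√(3)·x^4/16 + x^3/4 + x^2·(3 - 3·√(3)/4) - 63·x/2 + 3·√(3)/2 + 57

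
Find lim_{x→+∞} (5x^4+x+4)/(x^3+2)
This is an ∞/∞ indeterminate form as x → +∞.
Divide numerator and denominator by x^4 and let the lower-order terms vanish; the numerator's degree 4 exceeds the denominator's degree 3, so the quotient diverges.
Limit = ∞.

Final answer: ∞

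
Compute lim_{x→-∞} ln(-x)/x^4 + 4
The quotient is an ∞/∞ indeterminate form as x → -∞.
Compare growth rates of the dominant terms (exponentials ≫ polynomials ≫ logarithms), or apply L'Hôpital's rule; the quotient → 0.
Adding the constant: 0 + 4 = 4. Limit = 4.

Final answer: 4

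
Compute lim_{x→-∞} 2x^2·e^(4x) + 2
The product is a 0·∞ indeterminate form at x → -∞.
Rewrite the product as 2x^2 / e^(-4x) (an ∞/∞ form) and apply L'Hôpital, or use the standard hierarchy e^(4|x|) ≫ |x^2| as x → -∞.
The indeterminate product → 0, so the limit = 2.

Final answer: 2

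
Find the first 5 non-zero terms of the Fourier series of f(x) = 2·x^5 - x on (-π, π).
(-80·π^2 + 4·π^4 + 478)·sin(x) + (-2·π^4 - 14 + 10·π^2)·sin(2·x) + (-80·π^2/27 + 106/81 + 4·π^4/3)·sin(3·x) + (-π^4 + 1/32 + 5·π^2/4)·sin(4·x) + (-16·π^2/25 - 154/625 + 4·π^4/5)·sin(5·x)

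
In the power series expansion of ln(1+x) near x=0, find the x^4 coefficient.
Expand to order 4: ln(1+x) = -x^4/4 + x^3/3 - x^2/2 + x + O(x^5).
The coefficient of x^4 is -1/4.

Final answer: -1/4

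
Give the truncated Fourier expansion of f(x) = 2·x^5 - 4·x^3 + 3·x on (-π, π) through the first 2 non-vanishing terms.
(-88·π^2 + 4·π^4 + 534)·sin(x) + (-2·π^4 - 24 + 14·π^2)·sin(2·x)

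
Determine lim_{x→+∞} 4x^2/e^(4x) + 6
The quotient is an ∞/∞ indeterminate form as x → +∞.
The exponential denominator e^(4x) dominates the polynomial numerator (e^x ≫ x^2 as x → ∞), so the quotient → 0.
Adding the constant: 0 + 6 = 6. Limit = 6.

Final answer: 6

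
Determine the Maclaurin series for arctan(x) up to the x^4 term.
-x^3/3 + x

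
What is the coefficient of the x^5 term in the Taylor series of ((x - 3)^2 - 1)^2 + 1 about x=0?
Expand to order 5: ((x - 3)^2 - 1)^2 + 1 = x^4 - 12·x^3 + 52·x^2 - 96·x + 65 + O(x^6).
The coefficient of x^5 is 0.

Final answer: 0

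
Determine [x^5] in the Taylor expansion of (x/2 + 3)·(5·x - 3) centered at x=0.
Expand to order 5: (x/2 + 3)·(5·x - 3) = 5·x^2/2 + 27·x/2 - 9 + O(x^6).
The coefficient of x^5 is 0.

Final answer: 0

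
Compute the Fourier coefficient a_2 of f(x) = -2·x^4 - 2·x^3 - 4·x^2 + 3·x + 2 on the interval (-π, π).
a_2 = (1/π) ∫_{-π}^{π} f(x)·cos(2x) dx.
Evaluate the integral (use parity and integration by parts as needed): a_2 = 2 - 4·π^2.

Final answer: 2 - 4·π^2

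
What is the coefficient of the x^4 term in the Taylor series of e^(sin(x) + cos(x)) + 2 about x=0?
Expand to order 4: e^(sin(x) + cos(x)) + 2 = -5·e·x^4/24 - e·x^3/2 + e·x + 2 + e + O(x^5).
The coefficient of x^4 is -5·e/24.

Final answer: -5·e/24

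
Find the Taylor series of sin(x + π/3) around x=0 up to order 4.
√(3)·x^4/48 - x^3/12 - √(3)·x^2/4 + x/2 + √(3)/2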